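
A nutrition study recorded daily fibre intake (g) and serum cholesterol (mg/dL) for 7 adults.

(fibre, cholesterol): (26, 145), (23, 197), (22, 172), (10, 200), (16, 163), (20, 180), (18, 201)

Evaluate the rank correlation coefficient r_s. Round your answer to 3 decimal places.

-0.464

Rank fibre: 7, 6, 5, 1, 2, 4, 3
Rank cholesterol: 1, 5, 3, 6, 2, 4, 7
d = rank(fibre) − rank(cholesterol): 6, 1, 2, -5, 0, 0, -4; Σd² = 82
ρ = 1 − 6Σd² / [n(n²−1)] = 1 − 6×82 / (7×48) = 1 − 492/336 ≈ -0.464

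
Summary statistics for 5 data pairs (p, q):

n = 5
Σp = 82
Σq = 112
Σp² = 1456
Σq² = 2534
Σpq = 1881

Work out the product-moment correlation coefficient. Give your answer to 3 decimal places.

r = (nΣpq − ΣpΣq) / √[(nΣp² − (Σp)²)(nΣq² − (Σq)²)]
Numerator: 5×1881 − 82×112 = 221
Denominator: √[(7280 − 6724)(12670 − 12544)] = √[556 × 126] = 264.6809
r = 221 / 264.6809 ≈ 0.835

0.835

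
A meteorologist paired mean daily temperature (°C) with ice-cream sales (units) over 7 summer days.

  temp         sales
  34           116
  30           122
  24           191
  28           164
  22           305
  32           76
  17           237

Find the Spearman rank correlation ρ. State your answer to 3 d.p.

Rank temp: 7, 5, 3, 4, 2, 6, 1
Rank sales: 2, 3, 5, 4, 7, 1, 6
d = rank(temp) − rank(sales): 5, 2, -2, 0, -5, 5, -5; Σd² = 108
ρ = 1 − 6Σd² / [n(n²−1)] = 1 − 6×108 / (7×48) = 1 − 648/336 ≈ -0.929

-0.929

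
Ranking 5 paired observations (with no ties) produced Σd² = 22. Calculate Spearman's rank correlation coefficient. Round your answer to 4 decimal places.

-0.1000

ρ = 1 − 6Σd² / [n(n²−1)] = 1 − 6×22 / (5×24)
  = 1 − 132/120 = 1 − 1.10000 ≈ -0.1000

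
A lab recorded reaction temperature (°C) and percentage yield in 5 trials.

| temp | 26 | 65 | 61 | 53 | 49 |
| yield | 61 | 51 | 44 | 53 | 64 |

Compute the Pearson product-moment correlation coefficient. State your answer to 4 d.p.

-0.6924

n = 5, Σx = 254, Σy = 273, Σx² = 13832, Σy² = 15163, Σxy = 13530
nΣxy − ΣxΣy = 67650 − 69342 = -1692
nΣx² − (Σx)² = 69160 − 64516 = 4644; nΣy² − (Σy)² = 75815 − 74529 = 1286
r = -1692 / √(4644 × 1286) = -1692 / 2443.8052 ≈ -0.6924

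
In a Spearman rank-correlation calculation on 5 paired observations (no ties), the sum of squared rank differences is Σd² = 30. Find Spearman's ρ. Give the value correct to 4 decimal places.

-0.5000

ρ = 1 − 6Σd² / [n(n²−1)] = 1 − 6×30 / (5×24)
  = 1 − 180/120 = 1 − 1.50000 ≈ -0.5000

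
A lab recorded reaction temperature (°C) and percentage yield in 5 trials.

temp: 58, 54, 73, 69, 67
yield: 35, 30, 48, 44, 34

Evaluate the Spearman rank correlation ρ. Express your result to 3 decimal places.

Rank temp: 2, 1, 5, 4, 3
Rank yield: 3, 1, 5, 4, 2
d = rank(temp) − rank(yield): -1, 0, 0, 0, 1; Σd² = 2
ρ = 1 − 6Σd² / [n(n²−1)] = 1 − 6×2 / (5×24) = 1 − 12/120 ≈ 0.900

0.900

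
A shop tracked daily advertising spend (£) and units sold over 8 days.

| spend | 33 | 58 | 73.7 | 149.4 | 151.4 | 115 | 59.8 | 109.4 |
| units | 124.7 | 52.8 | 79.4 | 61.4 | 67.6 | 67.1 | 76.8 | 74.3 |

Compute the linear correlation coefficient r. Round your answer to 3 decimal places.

n = 8, Σx = 749.7, Σy = 604.1, Σx² = 83896.41, Σy² = 48903.15, Σxy = 52874.64
nΣxy − ΣxΣy = 422997.12 − 452893.77 = -29896.65
nΣx² − (Σx)² = 671171.28 − 562050.09 = 109121.19; nΣy² − (Σy)² = 391225.2 − 364936.81 = 26288.39
r = -29896.65 / √(109121.19 × 26288.39) = -29896.65 / 53559.5034 ≈ -0.558

-0.558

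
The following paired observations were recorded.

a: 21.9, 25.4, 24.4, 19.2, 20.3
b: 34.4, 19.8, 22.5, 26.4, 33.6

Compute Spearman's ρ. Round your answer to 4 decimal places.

-0.6000

Rank a: 3, 5, 4, 1, 2
Rank b: 5, 1, 2, 3, 4
d = rank(a) − rank(b): -2, 4, 2, -2, -2; Σd² = 32
ρ = 1 − 6Σd² / [n(n²−1)] = 1 − 6×32 / (5×24) = 1 − 192/120 ≈ -0.6000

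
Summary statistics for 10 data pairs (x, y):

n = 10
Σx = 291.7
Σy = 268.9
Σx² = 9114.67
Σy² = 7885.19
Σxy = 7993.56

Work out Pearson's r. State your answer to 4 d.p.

r = (nΣxy − ΣxΣy) / √[(nΣx² − (Σx)²)(nΣy² − (Σy)²)]
Numerator: 10×7993.56 − 291.7×268.9 = 1497.47
Denominator: √[(91146.7 − 85088.89)(78851.9 − 72307.21)] = √[6057.81 × 6544.69] = 6296.5458
r = 1497.47 / 6296.5458 ≈ 0.2378

0.2378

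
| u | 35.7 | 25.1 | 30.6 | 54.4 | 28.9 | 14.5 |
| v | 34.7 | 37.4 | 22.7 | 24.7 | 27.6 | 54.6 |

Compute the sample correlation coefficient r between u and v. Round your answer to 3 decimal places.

n = 6, Σu = 189.2, Σv = 201.7, Σu² = 6845.68, Σv² = 7471.15, Σuv = 5805.17
nΣuv − ΣuΣv = 34831.02 − 38161.64 = -3330.62
nΣu² − (Σu)² = 41074.08 − 35796.64 = 5277.44; nΣv² − (Σv)² = 44826.9 − 40682.89 = 4144.01
r = -3330.62 / √(5277.44 × 4144.01) = -3330.62 / 4676.5120 ≈ -0.712

-0.712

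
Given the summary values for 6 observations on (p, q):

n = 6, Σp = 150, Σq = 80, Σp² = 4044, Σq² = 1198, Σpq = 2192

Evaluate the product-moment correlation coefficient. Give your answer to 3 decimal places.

r = (nΣpq − ΣpΣq) / √[(nΣp² − (Σp)²)(nΣq² − (Σq)²)]
Numerator: 6×2192 − 150×80 = 1152
Denominator: √[(24264 − 22500)(7188 − 6400)] = √[1764 × 788] = 1178.9962
r = 1152 / 1178.9962 ≈ 0.977

0.977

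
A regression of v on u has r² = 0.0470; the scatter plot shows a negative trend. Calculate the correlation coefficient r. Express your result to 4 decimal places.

|r| = √0.0470 = 0.2168
The association is negative, so r = −0.2168.

-0.2168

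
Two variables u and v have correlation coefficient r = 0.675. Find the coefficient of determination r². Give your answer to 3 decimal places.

r² = (0.675)² = 0.456

0.456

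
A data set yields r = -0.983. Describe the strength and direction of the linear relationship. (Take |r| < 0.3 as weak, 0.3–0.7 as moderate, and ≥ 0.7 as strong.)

strong negative

r = -0.983 < 0 so the relationship is negative.
|r| = 0.983, which falls in the strong range.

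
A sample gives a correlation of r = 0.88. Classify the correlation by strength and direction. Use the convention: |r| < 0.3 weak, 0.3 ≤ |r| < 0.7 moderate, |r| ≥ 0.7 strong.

strong positive

r = 0.88 > 0 so the relationship is positive.
|r| = 0.88, which falls in the strong range.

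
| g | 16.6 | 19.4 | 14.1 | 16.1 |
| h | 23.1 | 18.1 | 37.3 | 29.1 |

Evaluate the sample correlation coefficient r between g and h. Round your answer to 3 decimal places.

-0.955

n = 4, Σg = 66.2, Σh = 107.6, Σg² = 1109.94, Σh² = 3099.32, Σgh = 1729.04
nΣgh − ΣgΣh = 6916.16 − 7123.12 = -206.96
nΣg² − (Σg)² = 4439.76 − 4382.44 = 57.32; nΣh² − (Σh)² = 12397.28 − 11577.76 = 819.52
r = -206.96 / √(57.32 × 819.52) = -206.96 / 216.7369 ≈ -0.955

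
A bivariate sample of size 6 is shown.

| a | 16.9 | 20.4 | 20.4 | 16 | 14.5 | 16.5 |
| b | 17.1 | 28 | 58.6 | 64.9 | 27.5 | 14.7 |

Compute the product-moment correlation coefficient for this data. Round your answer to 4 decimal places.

n = 6, Σa = 104.7, Σb = 210.8, Σa² = 1856.43, Σb² = 9694.72, Σab = 3735.33
nΣab − ΣaΣb = 22411.98 − 22070.76 = 341.22
nΣa² − (Σa)² = 11138.58 − 10962.09 = 176.49; nΣb² − (Σb)² = 58168.32 − 44436.64 = 13731.68
r = 341.22 / √(176.49 × 13731.68) = 341.22 / 1556.7608 ≈ 0.2192

0.2192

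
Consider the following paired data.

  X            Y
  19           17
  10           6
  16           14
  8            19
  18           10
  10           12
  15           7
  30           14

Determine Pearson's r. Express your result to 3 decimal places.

0.110

n = 8, ΣX = 126, ΣY = 99, ΣX² = 2330, ΣY² = 1371, ΣXY = 1584
nΣXY − ΣXΣY = 12672 − 12474 = 198
nΣX² − (ΣX)² = 18640 − 15876 = 2764; nΣY² − (ΣY)² = 10968 − 9801 = 1167
r = 198 / √(2764 × 1167) = 198 / 1795.9922 ≈ 0.110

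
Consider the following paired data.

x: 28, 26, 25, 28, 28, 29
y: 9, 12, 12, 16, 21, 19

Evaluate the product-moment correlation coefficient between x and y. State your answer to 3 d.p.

n = 6, Σx = 164, Σy = 89, Σx² = 4494, Σy² = 1427, Σxy = 2451
nΣxy − ΣxΣy = 14706 − 14596 = 110
nΣx² − (Σx)² = 26964 − 26896 = 68; nΣy² − (Σy)² = 8562 − 7921 = 641
r = 110 / √(68 × 641) = 110 / 208.7774 ≈ 0.527

0.527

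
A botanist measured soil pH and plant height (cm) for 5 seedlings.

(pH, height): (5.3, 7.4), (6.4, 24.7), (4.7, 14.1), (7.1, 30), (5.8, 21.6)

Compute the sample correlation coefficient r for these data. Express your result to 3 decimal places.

0.864

n = 5, Σx = 29.3, Σy = 97.8, Σx² = 175.19, Σy² = 2230.22, Σxy = 601.85
nΣxy − ΣxΣy = 3009.25 − 2865.54 = 143.71
nΣx² − (Σx)² = 875.95 − 858.49 = 17.46; nΣy² − (Σy)² = 11151.1 − 9564.84 = 1586.26
r = 143.71 / √(17.46 × 1586.26) = 143.71 / 166.4215 ≈ 0.864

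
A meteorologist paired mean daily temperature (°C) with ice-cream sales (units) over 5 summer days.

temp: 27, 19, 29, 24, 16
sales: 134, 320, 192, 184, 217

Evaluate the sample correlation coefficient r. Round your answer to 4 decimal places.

-0.6204

n = 5, Σx = 115, Σy = 1047, Σx² = 2763, Σy² = 238165, Σxy = 23154
nΣxy − ΣxΣy = 115770 − 120405 = -4635
nΣx² − (Σx)² = 13815 − 13225 = 590; nΣy² − (Σy)² = 1190825 − 1096209 = 94616
r = -4635 / √(590 × 94616) = -4635 / 7471.5085 ≈ -0.6204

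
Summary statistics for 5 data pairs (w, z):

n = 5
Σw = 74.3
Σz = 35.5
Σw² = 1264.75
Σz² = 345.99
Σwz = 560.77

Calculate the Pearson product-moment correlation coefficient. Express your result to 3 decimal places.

0.271

r = (nΣwz − ΣwΣz) / √[(nΣw² − (Σw)²)(nΣz² − (Σz)²)]
Numerator: 5×560.77 − 74.3×35.5 = 166.2
Denominator: √[(6323.75 − 5520.49)(1729.95 − 1260.25)] = √[803.26 × 469.7] = 614.2404
r = 166.2 / 614.2404 ≈ 0.271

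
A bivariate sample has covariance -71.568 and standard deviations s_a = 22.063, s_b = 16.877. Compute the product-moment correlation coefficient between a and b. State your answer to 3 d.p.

-0.192

r = Cov(a,b) / (s_a · s_b) = -71.568 / (22.063 × 16.877)
  = -71.568 / 372.3573 ≈ -0.192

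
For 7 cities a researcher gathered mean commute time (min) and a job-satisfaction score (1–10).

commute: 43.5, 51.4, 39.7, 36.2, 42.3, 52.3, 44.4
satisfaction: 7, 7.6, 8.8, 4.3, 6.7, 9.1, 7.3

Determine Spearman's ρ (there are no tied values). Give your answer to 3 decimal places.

Rank commute: 4, 6, 2, 1, 3, 7, 5
Rank satisfaction: 3, 5, 6, 1, 2, 7, 4
d = rank(commute) − rank(satisfaction): 1, 1, -4, 0, 1, 0, 1; Σd² = 20
ρ = 1 − 6Σd² / [n(n²−1)] = 1 − 6×20 / (7×48) = 1 − 120/336 ≈ 0.643

0.643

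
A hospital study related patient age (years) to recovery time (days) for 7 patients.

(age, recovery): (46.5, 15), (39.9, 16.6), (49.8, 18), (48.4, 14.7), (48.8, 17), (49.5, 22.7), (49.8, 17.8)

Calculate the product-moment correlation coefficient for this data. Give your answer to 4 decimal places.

n = 7, Σx = 332.7, Σy = 121.8, Σx² = 15888.59, Σy² = 2161.78, Σxy = 5807.41
nΣxy − ΣxΣy = 40651.87 − 40522.86 = 129.01
nΣx² − (Σx)² = 111220.13 − 110689.29 = 530.84; nΣy² − (Σy)² = 15132.46 − 14835.24 = 297.22
r = 129.01 / √(530.84 × 297.22) = 129.01 / 397.2106 ≈ 0.3248

0.3248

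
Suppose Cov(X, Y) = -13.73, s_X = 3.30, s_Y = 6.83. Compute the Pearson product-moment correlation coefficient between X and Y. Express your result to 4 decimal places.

-0.6092

r = Cov(X,Y) / (s_X · s_Y) = -13.73 / (3.30 × 6.83)
  = -13.73 / 22.5390 ≈ -0.6092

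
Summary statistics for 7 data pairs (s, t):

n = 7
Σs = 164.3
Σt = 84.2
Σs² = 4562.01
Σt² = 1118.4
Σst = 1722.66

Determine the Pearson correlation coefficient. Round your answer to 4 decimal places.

-0.9292

r = (nΣst − ΣsΣt) / √[(nΣs² − (Σs)²)(nΣt² − (Σt)²)]
Numerator: 7×1722.66 − 164.3×84.2 = -1775.44
Denominator: √[(31934.07 − 26994.49)(7828.8 − 7089.64)] = √[4939.58 × 739.16] = 1910.7956
r = -1775.44 / 1910.7956 ≈ -0.9292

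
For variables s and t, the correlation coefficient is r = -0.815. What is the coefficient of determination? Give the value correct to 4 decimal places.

r² = (-0.815)² = 0.6642

0.6642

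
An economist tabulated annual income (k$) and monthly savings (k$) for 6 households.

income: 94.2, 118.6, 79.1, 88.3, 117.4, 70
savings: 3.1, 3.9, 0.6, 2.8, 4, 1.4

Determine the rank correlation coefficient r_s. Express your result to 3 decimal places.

Rank income: 4, 6, 2, 3, 5, 1
Rank savings: 4, 5, 1, 3, 6, 2
d = rank(income) − rank(savings): 0, 1, 1, 0, -1, -1; Σd² = 4
ρ = 1 − 6Σd² / [n(n²−1)] = 1 − 6×4 / (6×35) = 1 − 24/210 ≈ 0.886

0.886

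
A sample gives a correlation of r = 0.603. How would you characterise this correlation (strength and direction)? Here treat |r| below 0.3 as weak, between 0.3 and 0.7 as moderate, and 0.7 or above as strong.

moderate positive

r = 0.603 > 0 so the relationship is positive.
|r| = 0.603, which falls in the moderate range.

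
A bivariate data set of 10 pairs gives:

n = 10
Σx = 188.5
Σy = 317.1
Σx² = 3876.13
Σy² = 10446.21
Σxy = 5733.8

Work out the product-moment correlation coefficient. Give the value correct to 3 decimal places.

r = (nΣxy − ΣxΣy) / √[(nΣx² − (Σx)²)(nΣy² − (Σy)²)]
Numerator: 10×5733.8 − 188.5×317.1 = -2435.35
Denominator: √[(38761.3 − 35532.25)(104462.1 − 100552.41)] = √[3229.05 × 3909.69] = 3553.1091
r = -2435.35 / 3553.1091 ≈ -0.685

-0.685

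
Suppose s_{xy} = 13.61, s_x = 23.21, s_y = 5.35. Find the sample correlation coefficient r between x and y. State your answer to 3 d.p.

0.110

r = Cov(x,y) / (s_x · s_y) = 13.61 / (23.21 × 5.35)
  = 13.61 / 124.1735 ≈ 0.110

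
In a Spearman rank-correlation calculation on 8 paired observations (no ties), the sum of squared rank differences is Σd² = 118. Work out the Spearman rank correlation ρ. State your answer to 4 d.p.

ρ = 1 − 6Σd² / [n(n²−1)] = 1 − 6×118 / (8×63)
  = 1 − 708/504 = 1 − 1.40476 ≈ -0.4048

-0.4048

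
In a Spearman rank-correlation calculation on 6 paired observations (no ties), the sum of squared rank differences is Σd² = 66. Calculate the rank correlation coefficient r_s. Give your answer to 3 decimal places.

ρ = 1 − 6Σd² / [n(n²−1)] = 1 − 6×66 / (6×35)
  = 1 − 396/210 = 1 − 1.8857 ≈ -0.886

-0.886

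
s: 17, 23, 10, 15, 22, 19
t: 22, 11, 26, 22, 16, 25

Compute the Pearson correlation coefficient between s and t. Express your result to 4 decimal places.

n = 6, Σs = 106, Σt = 122, Σs² = 1988, Σt² = 2646, Σst = 2044
nΣst − ΣsΣt = 12264 − 12932 = -668
nΣs² − (Σs)² = 11928 − 11236 = 692; nΣt² − (Σt)² = 15876 − 14884 = 992
r = -668 / √(692 × 992) = -668 / 828.5312 ≈ -0.8062

-0.8062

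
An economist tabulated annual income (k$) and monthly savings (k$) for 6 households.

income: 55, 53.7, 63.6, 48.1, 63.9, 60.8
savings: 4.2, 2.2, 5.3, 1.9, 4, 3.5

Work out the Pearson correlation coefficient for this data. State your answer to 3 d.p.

0.803

n = 6, Σx = 345.1, Σy = 21.1, Σx² = 20047.11, Σy² = 82.43, Σxy = 1246.01
nΣxy − ΣxΣy = 7476.06 − 7281.61 = 194.45
nΣx² − (Σx)² = 120282.66 − 119094.01 = 1188.65; nΣy² − (Σy)² = 494.58 − 445.21 = 49.37
r = 194.45 / √(1188.65 × 49.37) = 194.45 / 242.2471 ≈ 0.803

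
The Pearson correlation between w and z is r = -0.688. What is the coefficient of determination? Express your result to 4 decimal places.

0.4733

r² = (-0.688)² = 0.4733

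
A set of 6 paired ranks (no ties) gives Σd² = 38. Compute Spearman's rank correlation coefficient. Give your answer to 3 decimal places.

ρ = 1 − 6Σd² / [n(n²−1)] = 1 − 6×38 / (6×35)
  = 1 − 228/210 = 1 − 1.0857 ≈ -0.086

-0.086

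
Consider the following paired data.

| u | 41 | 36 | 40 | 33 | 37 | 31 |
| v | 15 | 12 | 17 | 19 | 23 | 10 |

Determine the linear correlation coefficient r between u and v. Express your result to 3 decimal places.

n = 6, Σu = 218, Σv = 96, Σu² = 7996, Σv² = 1648, Σuv = 3515
nΣuv − ΣuΣv = 21090 − 20928 = 162
nΣu² − (Σu)² = 47976 − 47524 = 452; nΣv² − (Σv)² = 9888 − 9216 = 672
r = 162 / √(452 × 672) = 162 / 551.1297 ≈ 0.294

0.294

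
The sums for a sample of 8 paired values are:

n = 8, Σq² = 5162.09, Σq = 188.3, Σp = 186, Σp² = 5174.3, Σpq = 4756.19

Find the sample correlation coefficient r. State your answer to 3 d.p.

r = (nΣpq − ΣpΣq) / √[(nΣp² − (Σp)²)(nΣq² − (Σq)²)]
Numerator: 8×4756.19 − 186×188.3 = 3025.72
Denominator: √[(41394.4 − 34596)(41296.72 − 35456.89)] = √[6798.4 × 5839.83] = 6300.9127
r = 3025.72 / 6300.9127 ≈ 0.480

0.480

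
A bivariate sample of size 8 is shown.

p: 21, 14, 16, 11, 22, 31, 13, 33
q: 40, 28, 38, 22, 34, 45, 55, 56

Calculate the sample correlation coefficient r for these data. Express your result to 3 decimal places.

n = 8, Σp = 161, Σq = 318, Σp² = 3717, Σq² = 13654, Σpq = 6788
nΣpq − ΣpΣq = 54304 − 51198 = 3106
nΣp² − (Σp)² = 29736 − 25921 = 3815; nΣq² − (Σq)² = 109232 − 101124 = 8108
r = 3106 / √(3815 × 8108) = 3106 / 5561.6562 ≈ 0.558

0.558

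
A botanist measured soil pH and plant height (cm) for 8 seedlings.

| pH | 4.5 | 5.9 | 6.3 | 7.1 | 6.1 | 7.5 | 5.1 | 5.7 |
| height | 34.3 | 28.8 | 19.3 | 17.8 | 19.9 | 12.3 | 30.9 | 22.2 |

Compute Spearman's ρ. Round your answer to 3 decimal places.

Rank pH: 1, 4, 6, 7, 5, 8, 2, 3
Rank height: 8, 6, 3, 2, 4, 1, 7, 5
d = rank(pH) − rank(height): -7, -2, 3, 5, 1, 7, -5, -2; Σd² = 166
ρ = 1 − 6Σd² / [n(n²−1)] = 1 − 6×166 / (8×63) = 1 − 996/504 ≈ -0.976

-0.976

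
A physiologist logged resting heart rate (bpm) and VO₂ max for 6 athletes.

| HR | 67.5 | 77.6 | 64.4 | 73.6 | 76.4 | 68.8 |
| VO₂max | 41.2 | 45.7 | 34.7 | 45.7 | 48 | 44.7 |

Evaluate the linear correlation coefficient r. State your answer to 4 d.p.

n = 6, Σx = 428.3, Σy = 260, Σx² = 30712.73, Σy² = 11380.6, Σxy = 18668.08
nΣxy − ΣxΣy = 112008.48 − 111358 = 650.48
nΣx² − (Σx)² = 184276.38 − 183440.89 = 835.49; nΣy² − (Σy)² = 68283.6 − 67600 = 683.6
r = 650.48 / √(835.49 × 683.6) = 650.48 / 755.7387 ≈ 0.8607

0.8607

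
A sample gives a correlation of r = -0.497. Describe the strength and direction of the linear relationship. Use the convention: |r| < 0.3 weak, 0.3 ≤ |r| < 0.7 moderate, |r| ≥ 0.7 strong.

moderate negative

r = -0.497 < 0 so the relationship is negative.
|r| = 0.497, which falls in the moderate range.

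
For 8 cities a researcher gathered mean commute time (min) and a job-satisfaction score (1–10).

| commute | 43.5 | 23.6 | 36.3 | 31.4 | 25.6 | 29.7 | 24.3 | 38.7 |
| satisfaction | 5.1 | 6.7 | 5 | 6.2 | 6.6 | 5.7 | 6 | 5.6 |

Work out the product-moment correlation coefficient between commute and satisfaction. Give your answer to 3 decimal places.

n = 8, Σx = 253.1, Σy = 46.9, Σx² = 8378.49, Σy² = 277.75, Σxy = 1456.92
nΣxy − ΣxΣy = 11655.36 − 11870.39 = -215.03
nΣx² − (Σx)² = 67027.92 − 64059.61 = 2968.31; nΣy² − (Σy)² = 2222 − 2199.61 = 22.39
r = -215.03 / √(2968.31 × 22.39) = -215.03 / 257.7993 ≈ -0.834

-0.834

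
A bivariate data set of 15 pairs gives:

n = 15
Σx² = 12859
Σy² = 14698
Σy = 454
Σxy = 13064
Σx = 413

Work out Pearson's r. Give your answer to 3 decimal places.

0.473

r = (nΣxy − ΣxΣy) / √[(nΣx² − (Σx)²)(nΣy² − (Σy)²)]
Numerator: 15×13064 − 413×454 = 8458
Denominator: √[(192885 − 170569)(220470 − 206116)] = √[22316 × 14354] = 17897.5938
r = 8458 / 17897.5938 ≈ 0.473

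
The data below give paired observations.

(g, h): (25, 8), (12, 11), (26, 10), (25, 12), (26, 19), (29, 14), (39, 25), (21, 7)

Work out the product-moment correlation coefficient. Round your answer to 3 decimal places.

0.703

n = 8, Σg = 203, Σh = 106, Σg² = 5549, Σh² = 1660, Σgh = 2914
nΣgh − ΣgΣh = 23312 − 21518 = 1794
nΣg² − (Σg)² = 44392 − 41209 = 3183; nΣh² − (Σh)² = 13280 − 11236 = 2044
r = 1794 / √(3183 × 2044) = 1794 / 2550.6964 ≈ 0.703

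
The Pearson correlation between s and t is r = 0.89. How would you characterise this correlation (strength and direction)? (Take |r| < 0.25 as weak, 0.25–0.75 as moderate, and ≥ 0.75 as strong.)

strong positive

r = 0.89 > 0 so the relationship is positive.
|r| = 0.89, which falls in the strong range.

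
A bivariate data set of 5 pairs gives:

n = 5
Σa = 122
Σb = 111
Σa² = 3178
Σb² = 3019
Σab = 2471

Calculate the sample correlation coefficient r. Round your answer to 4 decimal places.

-0.7106

r = (nΣab − ΣaΣb) / √[(nΣa² − (Σa)²)(nΣb² − (Σb)²)]
Numerator: 5×2471 − 122×111 = -1187
Denominator: √[(15890 − 14884)(15095 − 12321)] = √[1006 × 2774] = 1670.5221
r = -1187 / 1670.5221 ≈ -0.7106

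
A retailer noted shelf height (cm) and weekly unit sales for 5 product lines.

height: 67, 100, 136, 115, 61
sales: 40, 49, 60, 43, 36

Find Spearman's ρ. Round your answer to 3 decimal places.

0.900

Rank height: 2, 3, 5, 4, 1
Rank sales: 2, 4, 5, 3, 1
d = rank(height) − rank(sales): 0, -1, 0, 1, 0; Σd² = 2
ρ = 1 − 6Σd² / [n(n²−1)] = 1 − 6×2 / (5×24) = 1 − 12/120 ≈ 0.900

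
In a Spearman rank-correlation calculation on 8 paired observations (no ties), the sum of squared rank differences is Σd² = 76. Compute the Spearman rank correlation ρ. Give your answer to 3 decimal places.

0.095

ρ = 1 − 6Σd² / [n(n²−1)] = 1 − 6×76 / (8×63)
  = 1 − 456/504 = 1 − 0.9048 ≈ 0.095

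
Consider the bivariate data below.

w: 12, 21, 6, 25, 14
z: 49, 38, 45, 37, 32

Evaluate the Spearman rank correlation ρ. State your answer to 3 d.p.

Rank w: 2, 4, 1, 5, 3
Rank z: 5, 3, 4, 2, 1
d = rank(w) − rank(z): -3, 1, -3, 3, 2; Σd² = 32
ρ = 1 − 6Σd² / [n(n²−1)] = 1 − 6×32 / (5×24) = 1 − 192/120 ≈ -0.600

-0.600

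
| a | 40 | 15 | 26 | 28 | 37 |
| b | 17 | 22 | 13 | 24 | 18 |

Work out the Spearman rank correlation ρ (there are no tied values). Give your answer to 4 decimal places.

-0.2000

Rank a: 5, 1, 2, 3, 4
Rank b: 2, 4, 1, 5, 3
d = rank(a) − rank(b): 3, -3, 1, -2, 1; Σd² = 24
ρ = 1 − 6Σd² / [n(n²−1)] = 1 − 6×24 / (5×24) = 1 − 144/120 ≈ -0.2000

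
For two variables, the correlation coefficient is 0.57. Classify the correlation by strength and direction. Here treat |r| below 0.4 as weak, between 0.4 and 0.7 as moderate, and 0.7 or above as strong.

moderate positive

r = 0.57 > 0 so the relationship is positive.
|r| = 0.57, which falls in the moderate range.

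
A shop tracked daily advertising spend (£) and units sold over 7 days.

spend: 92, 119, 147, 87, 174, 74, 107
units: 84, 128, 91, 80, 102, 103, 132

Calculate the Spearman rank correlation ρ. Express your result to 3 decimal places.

0.179

Rank spend: 3, 5, 6, 2, 7, 1, 4
Rank units: 2, 6, 3, 1, 4, 5, 7
d = rank(spend) − rank(units): 1, -1, 3, 1, 3, -4, -3; Σd² = 46
ρ = 1 − 6Σd² / [n(n²−1)] = 1 − 6×46 / (7×48) = 1 − 276/336 ≈ 0.179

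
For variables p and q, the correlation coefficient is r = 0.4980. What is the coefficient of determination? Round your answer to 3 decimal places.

r² = (0.4980)² = 0.248

0.248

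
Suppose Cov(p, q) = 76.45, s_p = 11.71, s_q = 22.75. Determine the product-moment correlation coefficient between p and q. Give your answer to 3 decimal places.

0.287

r = Cov(p,q) / (s_p · s_q) = 76.45 / (11.71 × 22.75)
  = 76.45 / 266.4025 ≈ 0.287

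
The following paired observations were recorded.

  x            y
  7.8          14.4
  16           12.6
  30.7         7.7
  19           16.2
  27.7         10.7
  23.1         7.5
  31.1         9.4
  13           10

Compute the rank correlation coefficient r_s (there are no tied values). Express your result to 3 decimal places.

Rank x: 1, 3, 7, 4, 6, 5, 8, 2
Rank y: 7, 6, 2, 8, 5, 1, 3, 4
d = rank(x) − rank(y): -6, -3, 5, -4, 1, 4, 5, -2; Σd² = 132
ρ = 1 − 6Σd² / [n(n²−1)] = 1 − 6×132 / (8×63) = 1 − 792/504 ≈ -0.571

-0.571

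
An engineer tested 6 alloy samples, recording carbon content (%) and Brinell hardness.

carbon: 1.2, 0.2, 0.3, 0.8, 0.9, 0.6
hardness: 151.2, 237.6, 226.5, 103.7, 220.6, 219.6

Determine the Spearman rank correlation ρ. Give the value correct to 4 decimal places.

-0.7143

Rank carbon: 6, 1, 2, 4, 5, 3
Rank hardness: 2, 6, 5, 1, 4, 3
d = rank(carbon) − rank(hardness): 4, -5, -3, 3, 1, 0; Σd² = 60
ρ = 1 − 6Σd² / [n(n²−1)] = 1 − 6×60 / (6×35) = 1 − 360/210 ≈ -0.7143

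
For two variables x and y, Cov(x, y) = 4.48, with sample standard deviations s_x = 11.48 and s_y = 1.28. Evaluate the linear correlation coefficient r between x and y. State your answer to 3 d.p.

0.305

r = Cov(x,y) / (s_x · s_y) = 4.48 / (11.48 × 1.28)
  = 4.48 / 14.6944 ≈ 0.305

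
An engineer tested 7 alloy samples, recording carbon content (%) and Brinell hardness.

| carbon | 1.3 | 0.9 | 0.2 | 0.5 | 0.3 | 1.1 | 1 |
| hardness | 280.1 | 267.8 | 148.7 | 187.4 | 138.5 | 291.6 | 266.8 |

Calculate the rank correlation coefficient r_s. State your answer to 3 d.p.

0.893

Rank carbon: 7, 4, 1, 3, 2, 6, 5
Rank hardness: 6, 5, 2, 3, 1, 7, 4
d = rank(carbon) − rank(hardness): 1, -1, -1, 0, 1, -1, 1; Σd² = 6
ρ = 1 − 6Σd² / [n(n²−1)] = 1 − 6×6 / (7×48) = 1 − 36/336 ≈ 0.893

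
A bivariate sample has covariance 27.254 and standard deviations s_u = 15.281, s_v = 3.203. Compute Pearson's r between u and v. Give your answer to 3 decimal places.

0.557

r = Cov(u,v) / (s_u · s_v) = 27.254 / (15.281 × 3.203)
  = 27.254 / 48.9450 ≈ 0.557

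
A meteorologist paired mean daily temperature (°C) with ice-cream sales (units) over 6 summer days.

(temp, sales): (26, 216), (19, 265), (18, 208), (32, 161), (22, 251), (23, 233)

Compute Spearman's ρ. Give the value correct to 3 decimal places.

Rank temp: 5, 2, 1, 6, 3, 4
Rank sales: 3, 6, 2, 1, 5, 4
d = rank(temp) − rank(sales): 2, -4, -1, 5, -2, 0; Σd² = 50
ρ = 1 − 6Σd² / [n(n²−1)] = 1 − 6×50 / (6×35) = 1 − 300/210 ≈ -0.429

-0.429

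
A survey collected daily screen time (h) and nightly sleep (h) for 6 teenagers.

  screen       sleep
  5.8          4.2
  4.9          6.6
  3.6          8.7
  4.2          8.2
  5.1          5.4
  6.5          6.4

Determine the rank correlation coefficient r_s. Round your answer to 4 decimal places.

Rank screen: 5, 3, 1, 2, 4, 6
Rank sleep: 1, 4, 6, 5, 2, 3
d = rank(screen) − rank(sleep): 4, -1, -5, -3, 2, 3; Σd² = 64
ρ = 1 − 6Σd² / [n(n²−1)] = 1 − 6×64 / (6×35) = 1 − 384/210 ≈ -0.8286

-0.8286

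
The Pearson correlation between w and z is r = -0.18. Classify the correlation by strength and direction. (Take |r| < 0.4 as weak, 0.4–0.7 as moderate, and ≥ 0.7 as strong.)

weak negative

r = -0.18 < 0 so the relationship is negative.
|r| = 0.18, which falls in the weak range.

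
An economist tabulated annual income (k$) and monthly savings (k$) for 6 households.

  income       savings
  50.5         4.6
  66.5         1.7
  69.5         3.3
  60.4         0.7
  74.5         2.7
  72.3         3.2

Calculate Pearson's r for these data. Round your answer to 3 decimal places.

n = 6, Σx = 393.7, Σy = 16.2, Σx² = 26228.45, Σy² = 52.96, Σxy = 1049.49
nΣxy − ΣxΣy = 6296.94 − 6377.94 = -81
nΣx² − (Σx)² = 157370.7 − 154999.69 = 2371.01; nΣy² − (Σy)² = 317.76 − 262.44 = 55.32
r = -81 / √(2371.01 × 55.32) = -81 / 362.1661 ≈ -0.224

-0.224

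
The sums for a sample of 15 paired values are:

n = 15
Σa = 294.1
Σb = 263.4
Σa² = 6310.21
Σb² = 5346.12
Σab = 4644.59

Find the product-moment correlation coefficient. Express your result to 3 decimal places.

r = (nΣab − ΣaΣb) / √[(nΣa² − (Σa)²)(nΣb² − (Σb)²)]
Numerator: 15×4644.59 − 294.1×263.4 = -7797.09
Denominator: √[(94653.15 − 86494.81)(80191.8 − 69379.56)] = √[8158.34 × 10812.24] = 9392.0142
r = -7797.09 / 9392.0142 ≈ -0.830

-0.830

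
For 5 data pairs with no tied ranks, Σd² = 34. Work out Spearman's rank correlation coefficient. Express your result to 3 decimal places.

ρ = 1 − 6Σd² / [n(n²−1)] = 1 − 6×34 / (5×24)
  = 1 − 204/120 = 1 − 1.7000 ≈ -0.700

-0.700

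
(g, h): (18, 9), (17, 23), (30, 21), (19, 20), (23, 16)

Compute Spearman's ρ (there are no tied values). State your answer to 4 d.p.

-0.1000

Rank g: 2, 1, 5, 3, 4
Rank h: 1, 5, 4, 3, 2
d = rank(g) − rank(h): 1, -4, 1, 0, 2; Σd² = 22
ρ = 1 − 6Σd² / [n(n²−1)] = 1 − 6×22 / (5×24) = 1 − 132/120 ≈ -0.1000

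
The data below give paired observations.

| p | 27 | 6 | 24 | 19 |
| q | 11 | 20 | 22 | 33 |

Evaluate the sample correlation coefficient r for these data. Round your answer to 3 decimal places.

n = 4, Σp = 76, Σq = 86, Σp² = 1702, Σq² = 2094, Σpq = 1572
nΣpq − ΣpΣq = 6288 − 6536 = -248
nΣp² − (Σp)² = 6808 − 5776 = 1032; nΣq² − (Σq)² = 8376 − 7396 = 980
r = -248 / √(1032 × 980) = -248 / 1005.6640 ≈ -0.247

-0.247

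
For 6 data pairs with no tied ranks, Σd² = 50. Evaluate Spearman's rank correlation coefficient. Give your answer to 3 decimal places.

ρ = 1 − 6Σd² / [n(n²−1)] = 1 − 6×50 / (6×35)
  = 1 − 300/210 = 1 − 1.4286 ≈ -0.429

-0.429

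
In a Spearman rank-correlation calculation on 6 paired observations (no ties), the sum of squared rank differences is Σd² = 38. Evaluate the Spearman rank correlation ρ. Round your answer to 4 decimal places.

ρ = 1 − 6Σd² / [n(n²−1)] = 1 − 6×38 / (6×35)
  = 1 − 228/210 = 1 − 1.08571 ≈ -0.0857

-0.0857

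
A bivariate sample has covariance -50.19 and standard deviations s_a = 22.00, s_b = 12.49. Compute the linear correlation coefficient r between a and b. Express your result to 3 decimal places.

-0.183

r = Cov(a,b) / (s_a · s_b) = -50.19 / (22.00 × 12.49)
  = -50.19 / 274.7800 ≈ -0.183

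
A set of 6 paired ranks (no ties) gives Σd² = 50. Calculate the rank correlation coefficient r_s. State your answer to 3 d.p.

ρ = 1 − 6Σd² / [n(n²−1)] = 1 − 6×50 / (6×35)
  = 1 − 300/210 = 1 − 1.4286 ≈ -0.429

-0.429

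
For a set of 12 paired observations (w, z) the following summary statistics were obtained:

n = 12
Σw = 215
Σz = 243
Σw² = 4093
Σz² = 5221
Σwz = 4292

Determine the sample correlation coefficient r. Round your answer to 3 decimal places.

r = (nΣwz − ΣwΣz) / √[(nΣw² − (Σw)²)(nΣz² − (Σz)²)]
Numerator: 12×4292 − 215×243 = -741
Denominator: √[(49116 − 46225)(62652 − 59049)] = √[2891 × 3603] = 3227.4251
r = -741 / 3227.4251 ≈ -0.230

-0.230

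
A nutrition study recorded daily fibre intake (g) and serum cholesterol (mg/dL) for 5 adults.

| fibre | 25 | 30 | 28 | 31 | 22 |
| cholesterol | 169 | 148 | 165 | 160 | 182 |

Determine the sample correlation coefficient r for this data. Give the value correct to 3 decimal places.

-0.890

n = 5, Σx = 136, Σy = 824, Σx² = 3754, Σy² = 136414, Σxy = 22249
nΣxy − ΣxΣy = 111245 − 112064 = -819
nΣx² − (Σx)² = 18770 − 18496 = 274; nΣy² − (Σy)² = 682070 − 678976 = 3094
r = -819 / √(274 × 3094) = -819 / 920.7367 ≈ -0.890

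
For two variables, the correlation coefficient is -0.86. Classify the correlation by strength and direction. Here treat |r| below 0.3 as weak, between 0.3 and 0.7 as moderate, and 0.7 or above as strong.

strong negative

r = -0.86 < 0 so the relationship is negative.
|r| = 0.86, which falls in the strong range.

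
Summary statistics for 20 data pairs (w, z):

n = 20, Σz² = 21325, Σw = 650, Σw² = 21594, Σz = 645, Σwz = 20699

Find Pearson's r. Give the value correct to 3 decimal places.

-0.532

r = (nΣwz − ΣwΣz) / √[(nΣw² − (Σw)²)(nΣz² − (Σz)²)]
Numerator: 20×20699 − 650×645 = -5270
Denominator: √[(431880 − 422500)(426500 − 416025)] = √[9380 × 10475] = 9912.3912
r = -5270 / 9912.3912 ≈ -0.532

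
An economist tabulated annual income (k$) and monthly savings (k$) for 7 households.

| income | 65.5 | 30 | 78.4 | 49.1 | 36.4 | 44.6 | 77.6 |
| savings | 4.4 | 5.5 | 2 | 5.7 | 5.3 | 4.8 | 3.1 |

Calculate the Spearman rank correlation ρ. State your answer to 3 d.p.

Rank income: 5, 1, 7, 4, 2, 3, 6
Rank savings: 3, 6, 1, 7, 5, 4, 2
d = rank(income) − rank(savings): 2, -5, 6, -3, -3, -1, 4; Σd² = 100
ρ = 1 − 6Σd² / [n(n²−1)] = 1 − 6×100 / (7×48) = 1 − 600/336 ≈ -0.786

-0.786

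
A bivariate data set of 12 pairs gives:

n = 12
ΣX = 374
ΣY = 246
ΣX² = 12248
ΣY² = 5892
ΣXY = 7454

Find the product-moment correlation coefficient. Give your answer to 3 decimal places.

r = (nΣXY − ΣXΣY) / √[(nΣX² − (ΣX)²)(nΣY² − (ΣY)²)]
Numerator: 12×7454 − 374×246 = -2556
Denominator: √[(146976 − 139876)(70704 − 60516)] = √[7100 × 10188] = 8504.9868
r = -2556 / 8504.9868 ≈ -0.301

-0.301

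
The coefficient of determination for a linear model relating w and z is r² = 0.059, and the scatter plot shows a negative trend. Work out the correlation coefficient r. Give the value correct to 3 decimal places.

-0.243

|r| = √0.059 = 0.243
The association is negative, so r = −0.243.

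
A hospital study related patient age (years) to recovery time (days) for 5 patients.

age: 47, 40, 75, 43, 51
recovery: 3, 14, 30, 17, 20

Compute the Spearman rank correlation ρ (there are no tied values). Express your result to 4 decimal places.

0.7000

Rank age: 3, 1, 5, 2, 4
Rank recovery: 1, 2, 5, 3, 4
d = rank(age) − rank(recovery): 2, -1, 0, -1, 0; Σd² = 6
ρ = 1 − 6Σd² / [n(n²−1)] = 1 − 6×6 / (5×24) = 1 − 36/120 ≈ 0.7000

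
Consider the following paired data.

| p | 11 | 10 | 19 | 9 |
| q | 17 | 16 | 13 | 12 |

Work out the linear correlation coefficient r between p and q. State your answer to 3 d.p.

-0.260

n = 4, Σp = 49, Σq = 58, Σp² = 663, Σq² = 858, Σpq = 702
nΣpq − ΣpΣq = 2808 − 2842 = -34
nΣp² − (Σp)² = 2652 − 2401 = 251; nΣq² − (Σq)² = 3432 − 3364 = 68
r = -34 / √(251 × 68) = -34 / 130.6446 ≈ -0.260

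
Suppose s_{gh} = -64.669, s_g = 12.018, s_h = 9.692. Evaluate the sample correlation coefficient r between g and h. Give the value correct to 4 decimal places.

r = Cov(g,h) / (s_g · s_h) = -64.669 / (12.018 × 9.692)
  = -64.669 / 116.4785 ≈ -0.5552

-0.5552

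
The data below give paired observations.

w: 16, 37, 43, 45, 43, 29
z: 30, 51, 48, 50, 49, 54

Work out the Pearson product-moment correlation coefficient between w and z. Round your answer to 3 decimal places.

0.714

n = 6, Σw = 213, Σz = 282, Σw² = 8189, Σz² = 13622, Σwz = 10354
nΣwz − ΣwΣz = 62124 − 60066 = 2058
nΣw² − (Σw)² = 49134 − 45369 = 3765; nΣz² − (Σz)² = 81732 − 79524 = 2208
r = 2058 / √(3765 × 2208) = 2058 / 2883.2482 ≈ 0.714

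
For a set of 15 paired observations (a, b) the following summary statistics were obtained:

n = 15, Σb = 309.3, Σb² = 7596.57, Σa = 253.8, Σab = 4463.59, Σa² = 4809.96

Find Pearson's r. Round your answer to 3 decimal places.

r = (nΣab − ΣaΣb) / √[(nΣa² − (Σa)²)(nΣb² − (Σb)²)]
Numerator: 15×4463.59 − 253.8×309.3 = -11546.49
Denominator: √[(72149.4 − 64414.44)(113948.55 − 95666.49)] = √[7734.96 × 18282.06] = 11891.6358
r = -11546.49 / 11891.6358 ≈ -0.971

-0.971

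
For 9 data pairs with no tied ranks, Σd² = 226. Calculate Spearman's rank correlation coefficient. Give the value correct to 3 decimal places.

-0.883

ρ = 1 − 6Σd² / [n(n²−1)] = 1 − 6×226 / (9×80)
  = 1 − 1356/720 = 1 − 1.8833 ≈ -0.883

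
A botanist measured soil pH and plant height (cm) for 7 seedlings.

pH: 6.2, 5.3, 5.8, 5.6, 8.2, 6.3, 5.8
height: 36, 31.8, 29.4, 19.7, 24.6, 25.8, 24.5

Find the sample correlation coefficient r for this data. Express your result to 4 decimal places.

n = 7, Σx = 43.2, Σy = 191.8, Σx² = 272.1, Σy² = 5430.74, Σxy = 1178.94
nΣxy − ΣxΣy = 8252.58 − 8285.76 = -33.18
nΣx² − (Σx)² = 1904.7 − 1866.24 = 38.46; nΣy² − (Σy)² = 38015.18 − 36787.24 = 1227.94
r = -33.18 / √(38.46 × 1227.94) = -33.18 / 217.3168 ≈ -0.1527

-0.1527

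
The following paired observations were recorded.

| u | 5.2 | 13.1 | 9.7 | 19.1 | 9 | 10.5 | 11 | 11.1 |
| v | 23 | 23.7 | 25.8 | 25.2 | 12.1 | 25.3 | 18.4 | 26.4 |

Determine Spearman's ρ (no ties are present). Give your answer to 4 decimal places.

Rank u: 1, 7, 3, 8, 2, 4, 5, 6
Rank v: 3, 4, 7, 5, 1, 6, 2, 8
d = rank(u) − rank(v): -2, 3, -4, 3, 1, -2, 3, -2; Σd² = 56
ρ = 1 − 6Σd² / [n(n²−1)] = 1 − 6×56 / (8×63) = 1 − 336/504 ≈ 0.3333

0.3333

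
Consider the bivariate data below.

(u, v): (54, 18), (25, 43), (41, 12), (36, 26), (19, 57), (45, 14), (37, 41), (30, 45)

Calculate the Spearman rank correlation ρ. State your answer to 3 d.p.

Rank u: 8, 2, 6, 4, 1, 7, 5, 3
Rank v: 3, 6, 1, 4, 8, 2, 5, 7
d = rank(u) − rank(v): 5, -4, 5, 0, -7, 5, 0, -4; Σd² = 156
ρ = 1 − 6Σd² / [n(n²−1)] = 1 − 6×156 / (8×63) = 1 − 936/504 ≈ -0.857

-0.857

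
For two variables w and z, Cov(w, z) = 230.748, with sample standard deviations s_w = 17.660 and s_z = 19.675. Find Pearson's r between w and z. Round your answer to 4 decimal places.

0.6641

r = Cov(w,z) / (s_w · s_z) = 230.748 / (17.660 × 19.675)
  = 230.748 / 347.4605 ≈ 0.6641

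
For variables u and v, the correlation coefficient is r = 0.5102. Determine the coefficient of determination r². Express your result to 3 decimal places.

0.260

r² = (0.5102)² = 0.260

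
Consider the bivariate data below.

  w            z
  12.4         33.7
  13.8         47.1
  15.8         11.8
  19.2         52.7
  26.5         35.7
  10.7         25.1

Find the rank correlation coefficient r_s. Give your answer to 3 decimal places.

Rank w: 2, 3, 4, 5, 6, 1
Rank z: 3, 5, 1, 6, 4, 2
d = rank(w) − rank(z): -1, -2, 3, -1, 2, -1; Σd² = 20
ρ = 1 − 6Σd² / [n(n²−1)] = 1 − 6×20 / (6×35) = 1 − 120/210 ≈ 0.429

0.429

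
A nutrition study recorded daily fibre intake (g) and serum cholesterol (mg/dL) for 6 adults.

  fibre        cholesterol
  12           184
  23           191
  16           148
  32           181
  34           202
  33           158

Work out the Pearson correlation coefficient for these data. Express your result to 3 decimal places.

0.251

n = 6, Σx = 150, Σy = 1064, Σx² = 4198, Σy² = 190770, Σxy = 26843
nΣxy − ΣxΣy = 161058 − 159600 = 1458
nΣx² − (Σx)² = 25188 − 22500 = 2688; nΣy² − (Σy)² = 1144620 − 1132096 = 12524
r = 1458 / √(2688 × 12524) = 1458 / 5802.1127 ≈ 0.251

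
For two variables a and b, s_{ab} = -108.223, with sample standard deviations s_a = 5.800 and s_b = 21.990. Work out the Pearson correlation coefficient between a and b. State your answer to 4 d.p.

-0.8485

r = Cov(a,b) / (s_a · s_b) = -108.223 / (5.800 × 21.990)
  = -108.223 / 127.5420 ≈ -0.8485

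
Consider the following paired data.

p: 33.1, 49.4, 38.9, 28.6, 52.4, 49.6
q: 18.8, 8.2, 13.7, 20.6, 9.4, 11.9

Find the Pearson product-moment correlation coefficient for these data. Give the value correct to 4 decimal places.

-0.9562

n = 6, Σp = 252, Σq = 82.6, Σp² = 11073.06, Σq² = 1262.7, Σpq = 3232.25
nΣpq − ΣpΣq = 19393.5 − 20815.2 = -1421.7
nΣp² − (Σp)² = 66438.36 − 63504 = 2934.36; nΣq² − (Σq)² = 7576.2 − 6822.76 = 753.44
r = -1421.7 / √(2934.36 × 753.44) = -1421.7 / 1486.8975 ≈ -0.9562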